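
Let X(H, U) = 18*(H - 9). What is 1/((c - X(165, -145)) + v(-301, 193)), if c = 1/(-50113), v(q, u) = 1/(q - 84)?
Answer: -2756215/7739458934 ≈ -0.00035613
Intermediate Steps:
v(q, u) = 1/(-84 + q)
X(H, U) = -162 + 18*H (X(H, U) = 18*(-9 + H) = -162 + 18*H)
c = -1/50113 ≈ -1.9955e-5
1/((c - X(165, -145)) + v(-301, 193)) = 1/((-1/50113 - (-162 + 18*165)) + 1/(-84 - 301)) = 1/((-1/50113 - (-162 + 2970)) + 1/(-385)) = 1/((-1/50113 - 1*2808) - 1/385) = 1/((-1/50113 - 2808) - 1/385) = 1/(-140717305/50113 - 1/385) = 1/(-7739458934/2756215) = -2756215/7739458934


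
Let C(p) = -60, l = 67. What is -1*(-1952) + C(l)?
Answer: 1892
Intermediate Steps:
-1*(-1952) + C(l) = -1*(-1952) - 60 = 1952 - 60 = 1892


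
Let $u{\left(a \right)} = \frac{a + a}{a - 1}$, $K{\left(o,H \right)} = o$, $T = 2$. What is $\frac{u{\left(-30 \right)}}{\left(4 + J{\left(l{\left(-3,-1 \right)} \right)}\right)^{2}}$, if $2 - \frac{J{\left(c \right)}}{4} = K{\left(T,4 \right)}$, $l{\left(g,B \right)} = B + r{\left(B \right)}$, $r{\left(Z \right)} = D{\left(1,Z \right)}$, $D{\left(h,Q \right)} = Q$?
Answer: $\frac{15}{124} \approx 0.12097$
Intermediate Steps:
$r{\left(Z \right)} = Z$
$u{\left(a \right)} = \frac{2 a}{-1 + a}$
$l{\left(g,B \right)} = 2 B$ ($l{\left(g,B \right)} = B + B = 2 B$)
$J{\left(c \right)} = 0$ ($J{\left(c \right)} = 8 - 8 = 0$)
$\frac{u{\left(-30 \right)}}{\left(4 + J{\left(l{\left(-3,-1 \right)} \right)}\right)^{2}} = \frac{2 \left(-30\right) \frac{1}{-1 - 30}}{\left(4 + 0\right)^{2}} = \frac{2 \left(-30\right) \frac{1}{-31}}{4^{2}} = \frac{2 \left(-30\right) \left(- \frac{1}{31}\right)}{16} = \frac{60}{31} \cdot \frac{1}{16} = \frac{15}{124}$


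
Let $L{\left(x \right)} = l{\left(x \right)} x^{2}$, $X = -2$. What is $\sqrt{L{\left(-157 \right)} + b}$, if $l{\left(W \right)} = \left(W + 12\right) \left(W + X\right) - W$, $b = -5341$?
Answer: $\sqrt{572147247} \approx 23920.0$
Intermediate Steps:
$l{\left(W \right)} = - W + \left(-2 + W\right) \left(12 + W\right)$ ($l{\left(W \right)} = \left(W + 12\right) \left(W - 2\right) - W = \left(12 + W\right) \left(-2 + W\right) - W = \left(-2 + W\right) \left(12 + W\right) - W = - W + \left(-2 + W\right) \left(12 + W\right)$)
$L{\left(x \right)} = x^{2} \left(-24 + x^{2} + 9 x\right)$ ($L{\left(x \right)} = \left(-24 + x^{2} + 9 x\right) x^{2} = x^{2} \left(-24 + x^{2} + 9 x\right)$)
$\sqrt{L{\left(-157 \right)} + b} = \sqrt{\left(-157\right)^{2} \left(-24 + \left(-157\right)^{2} + 9 \left(-157\right)\right) - 5341} = \sqrt{24649 \left(-24 + 24649 - 1413\right) - 5341} = \sqrt{24649 \cdot 23212 - 5341} = \sqrt{572152588 - 5341} = \sqrt{572147247}$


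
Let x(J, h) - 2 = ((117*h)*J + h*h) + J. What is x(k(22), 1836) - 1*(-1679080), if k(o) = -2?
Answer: 4620352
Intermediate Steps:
x(J, h) = 2 + J + h² + 117*J*h (x(J, h) = 2 + (((117*h)*J + h*h) + J) = 2 + ((117*J*h + h²) + J) = 2 + ((h² + 117*J*h) + J) = 2 + (J + h² + 117*J*h) = 2 + J + h² + 117*J*h)
x(k(22), 1836) - 1*(-1679080) = (2 - 2 + 1836² + 117*(-2)*1836) - 1*(-1679080) = (2 - 2 + 3370896 - 429624) + 1679080 = 2941272 + 1679080 = 4620352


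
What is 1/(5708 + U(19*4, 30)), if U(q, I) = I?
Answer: 1/5738 ≈ 0.00017428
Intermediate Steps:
1/(5708 + U(19*4, 30)) = 1/(5708 + 30) = 1/5738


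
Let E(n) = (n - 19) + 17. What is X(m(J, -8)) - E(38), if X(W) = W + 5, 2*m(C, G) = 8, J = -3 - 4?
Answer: -27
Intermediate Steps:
J = -7
m(C, G) = 4 (m(C, G) = (½)*8 = 4)
X(W) = 5 + W
E(n) = -2 + n (E(n) = (-19 + n) + 17 = -2 + n)
X(m(J, -8)) - E(38) = (5 + 4) - (-2 + 38) = 9 - 1*36 = 9 - 36 = -27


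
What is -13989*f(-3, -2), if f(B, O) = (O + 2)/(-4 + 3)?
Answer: 0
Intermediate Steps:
f(B, O) = -2 - O (f(B, O) = (2 + O)/(-1) = (2 + O)*(-1) = -2 - O)
-13989*f(-3, -2) = -13989*(-2 - 1*(-2)) = -13989*(-2 + 2) = -13989*0 = 0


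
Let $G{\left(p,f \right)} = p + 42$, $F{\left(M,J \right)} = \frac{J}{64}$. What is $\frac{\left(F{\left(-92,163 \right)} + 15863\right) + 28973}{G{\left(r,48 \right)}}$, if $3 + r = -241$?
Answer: $- \frac{2869667}{12928} \approx -221.97$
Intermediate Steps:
$r = -244$ ($r = -3 - 241 = -244$)
$F{\left(M,J \right)} = \frac{J}{64}$ ($F{\left(M,J \right)} = J \frac{1}{64} = \frac{J}{64}$)
$G{\left(p,f \right)} = 42 + p$
$\frac{\left(F{\left(-92,163 \right)} + 15863\right) + 28973}{G{\left(r,48 \right)}} = \frac{\left(\frac{1}{64} \cdot 163 + 15863\right) + 28973}{42 - 244} = \frac{\left(\frac{163}{64} + 15863\right) + 28973}{-202} = \left(\frac{1015395}{64} + 28973\right) \left(- \frac{1}{202}\right) = \frac{2869667}{64} \left(- \frac{1}{202}\right) = - \frac{2869667}{12928}$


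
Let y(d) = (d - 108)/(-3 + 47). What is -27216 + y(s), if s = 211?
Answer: -1197401/44 ≈ -27214.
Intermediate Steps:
y(d) = -27/11 + d/44 (y(d) = (-108 + d)/44 = (-108 + d)*(1/44) = -27/11 + d/44)
-27216 + y(s) = -27216 + (-27/11 + (1/44)*211) = -27216 + (-27/11 + 211/44) = -27216 + 103/44 = -1197401/44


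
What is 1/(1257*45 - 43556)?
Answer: 1/13009 ≈ 7.6870e-5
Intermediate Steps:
1/(1257*45 - 43556) = 1/(56565 - 43556) = 1/13009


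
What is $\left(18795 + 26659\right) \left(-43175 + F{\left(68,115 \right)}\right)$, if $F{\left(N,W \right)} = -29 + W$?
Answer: $-1958567406$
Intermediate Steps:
$\left(18795 + 26659\right) \left(-43175 + F{\left(68,115 \right)}\right) = \left(18795 + 26659\right) \left(-43175 + \left(-29 + 115\right)\right) = 45454 \left(-43175 + 86\right) = 45454 \left(-43089\right) = -1958567406$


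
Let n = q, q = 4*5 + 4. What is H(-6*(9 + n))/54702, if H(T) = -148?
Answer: -74/27351 ≈ -0.0027056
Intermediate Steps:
q = 24 (q = 20 + 4 = 24)
n = 24
H(-6*(9 + n))/54702 = -148/54702 = -148*1/54702 = -74/27351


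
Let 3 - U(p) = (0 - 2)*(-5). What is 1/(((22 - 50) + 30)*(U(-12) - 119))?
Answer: -1/252 ≈ -0.0039683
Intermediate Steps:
U(p) = -7 (U(p) = 3 - (0 - 2)*(-5) = 3 - (-2)*(-5) = 3 - 1*10 = 3 - 10 = -7)
1/(((22 - 50) + 30)*(U(-12) - 119)) = 1/(((22 - 50) + 30)*(-7 - 119)) = 1/((-28 + 30)*(-126)) = 1/(2*(-126)) = 1/(-252) = -1/252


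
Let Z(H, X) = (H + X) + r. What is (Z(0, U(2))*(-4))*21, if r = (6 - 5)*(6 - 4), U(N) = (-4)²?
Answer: -1512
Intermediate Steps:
U(N) = 16
r = 2 (r = 1*2 = 2)
Z(H, X) = 2 + H + X (Z(H, X) = (H + X) + 2 = 2 + H + X)
(Z(0, U(2))*(-4))*21 = ((2 + 0 + 16)*(-4))*21 = (18*(-4))*21 = -72*21 = -1512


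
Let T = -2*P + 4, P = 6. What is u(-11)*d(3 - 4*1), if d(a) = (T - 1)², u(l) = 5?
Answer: 405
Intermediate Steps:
T = -8 (T = -2*6 + 4 = -12 + 4 = -8)
d(a) = 81 (d(a) = (-8 - 1)² = (-9)² = 81)
u(-11)*d(3 - 4*1) = 5*81 = 405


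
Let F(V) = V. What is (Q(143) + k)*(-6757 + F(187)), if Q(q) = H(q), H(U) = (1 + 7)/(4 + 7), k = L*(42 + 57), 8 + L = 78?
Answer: -500883660/11 ≈ -4.5535e+7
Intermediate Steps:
L = 70 (L = -8 + 78 = 70)
k = 6930 (k = 70*(42 + 57) = 70*99 = 6930)
H(U) = 8/11
Q(q) = 8/11
(Q(143) + k)*(-6757 + F(187)) = (8/11 + 6930)*(-6757 + 187) = (76238/11)*(-6570) = -500883660/11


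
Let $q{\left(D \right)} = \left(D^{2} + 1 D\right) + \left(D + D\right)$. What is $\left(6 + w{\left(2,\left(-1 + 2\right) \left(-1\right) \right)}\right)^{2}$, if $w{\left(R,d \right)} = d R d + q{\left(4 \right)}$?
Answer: $1296$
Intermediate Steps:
$q{\left(D \right)} = D^{2} + 3 D$ ($q{\left(D \right)} = \left(D^{2} + D\right) + 2 D = \left(D + D^{2}\right) + 2 D = D^{2} + 3 D$)
$w{\left(R,d \right)} = 28 + R d^{2}$ ($w{\left(R,d \right)} = d R d + 4 \left(3 + 4\right) = R d d + 4 \cdot 7 = R d^{2} + 28 = 28 + R d^{2}$)
$\left(6 + w{\left(2,\left(-1 + 2\right) \left(-1\right) \right)}\right)^{2} = \left(6 + \left(28 + 2 \left(\left(-1 + 2\right) \left(-1\right)\right)^{2}\right)\right)^{2} = \left(6 + \left(28 + 2 \left(1 \left(-1\right)\right)^{2}\right)\right)^{2} = \left(6 + \left(28 + 2 \left(-1\right)^{2}\right)\right)^{2} = \left(6 + \left(28 + 2 \cdot 1\right)\right)^{2} = \left(6 + \left(28 + 2\right)\right)^{2} = \left(6 + 30\right)^{2} = 36^{2} = 1296$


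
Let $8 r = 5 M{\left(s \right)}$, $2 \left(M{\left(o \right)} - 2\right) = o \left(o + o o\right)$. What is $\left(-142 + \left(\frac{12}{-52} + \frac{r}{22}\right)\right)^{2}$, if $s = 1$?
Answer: $\frac{105773902441}{5234944} \approx 20205.0$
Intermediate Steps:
$M{\left(o \right)} = 2 + \frac{o \left(o + o^{2}\right)}{2}$ ($M{\left(o \right)} = 2 + \frac{o \left(o + o o\right)}{2} = 2 + \frac{o \left(o + o^{2}\right)}{2}$)
$r = \frac{15}{8}$ ($r = \frac{5 \left(2 + \frac{1^{2}}{2} + \frac{1^{3}}{2}\right)}{8} = \frac{5 \left(2 + \frac{1}{2} \cdot 1 + \frac{1}{2} \cdot 1\right)}{8} = \frac{5 \left(2 + \frac{1}{2} + \frac{1}{2}\right)}{8} = \frac{5 \cdot 3}{8} = \frac{1}{8} \cdot 15 = \frac{15}{8} \approx 1.875$)
$\left(-142 + \left(\frac{12}{-52} + \frac{r}{22}\right)\right)^{2} = \left(-142 + \left(\frac{12}{-52} + \frac{15}{8 \cdot 22}\right)\right)^{2} = \left(-142 + \left(12 \left(- \frac{1}{52}\right) + \frac{15}{8} \cdot \frac{1}{22}\right)\right)^{2} = \left(-142 + \left(- \frac{3}{13} + \frac{15}{176}\right)\right)^{2} = \left(-142 - \frac{333}{2288}\right)^{2} = \left(- \frac{325229}{2288}\right)^{2} = \frac{105773902441}{5234944}$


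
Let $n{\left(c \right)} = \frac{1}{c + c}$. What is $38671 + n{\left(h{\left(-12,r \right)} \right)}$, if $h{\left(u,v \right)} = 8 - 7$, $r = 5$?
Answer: $\frac{77343}{2} \approx 38672.0$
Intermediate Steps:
$h{\left(u,v \right)} = 1$ ($h{\left(u,v \right)} = 8 - 7 = 1$)
$n{\left(c \right)} = \frac{1}{2 c}$
$38671 + n{\left(h{\left(-12,r \right)} \right)} = 38671 + \frac{1}{2 \cdot 1} = 38671 + \frac{1}{2} \cdot 1 = 38671 + \frac{1}{2} = \frac{77343}{2}$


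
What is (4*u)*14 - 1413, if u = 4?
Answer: -1189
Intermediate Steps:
(4*u)*14 - 1413 = (4*4)*14 - 1413 = 16*14 - 1413 = 224 - 1413 = -1189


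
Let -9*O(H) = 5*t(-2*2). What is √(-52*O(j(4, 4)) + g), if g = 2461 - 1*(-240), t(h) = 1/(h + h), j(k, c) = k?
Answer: √97106/6 ≈ 51.936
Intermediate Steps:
t(h) = 1/(2*h)
g = 2701 (g = 2461 + 240 = 2701)
O(H) = 5/72 (O(H) = -5*1/(2*((-2*2)))/9 = -5*(½)/(-4)/9 = -5*(½)*(-¼)/9 = -5*(-1)/(9*8) = -⅑*(-5/8) = 5/72)
√(-52*O(j(4, 4)) + g) = √(-52*5/72 + 2701) = √(-65/18 + 2701) = √(48553/18) = √97106/6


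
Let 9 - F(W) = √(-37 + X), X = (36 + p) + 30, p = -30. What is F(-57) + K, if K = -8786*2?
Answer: -17563 - I ≈ -17563.0 - 1.0*I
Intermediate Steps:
X = 36 (X = (36 - 30) + 30 = 6 + 30 = 36)
F(W) = 9 - I (F(W) = 9 - √(-37 + 36) = 9 - √(-1) = 9 - I)
K = -17572
F(-57) + K = (9 - I) - 17572 = -17563 - I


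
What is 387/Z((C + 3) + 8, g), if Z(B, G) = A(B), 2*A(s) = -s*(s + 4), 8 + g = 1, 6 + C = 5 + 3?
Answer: -774/221 ≈ -3.5023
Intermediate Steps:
C = 2 (C = -6 + (5 + 3) = -6 + 8 = 2)
g = -7 (g = -8 + 1 = -7)
A(s) = -s*(4 + s)/2 (A(s) = (-s*(s + 4))/2 = (-s*(4 + s))/2 = -s*(4 + s)/2)
Z(B, G) = -B*(4 + B)/2
387/Z((C + 3) + 8, g) = 387/((-((2 + 3) + 8)*(4 + ((2 + 3) + 8))/2)) = 387/((-(5 + 8)*(4 + (5 + 8))/2)) = 387/((-½*13*(4 + 13))) = 387/((-½*13*17)) = 387/(-221/2) = 387*(-2/221) = -774/221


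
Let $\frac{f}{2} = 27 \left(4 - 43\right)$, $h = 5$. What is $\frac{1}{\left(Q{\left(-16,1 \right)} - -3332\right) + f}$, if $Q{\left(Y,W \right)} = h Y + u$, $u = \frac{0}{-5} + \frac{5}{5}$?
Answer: $\frac{1}{1147} \approx 0.00087184$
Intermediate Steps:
$u = 1$ ($u = 0 \left(- \frac{1}{5}\right) + 5 \cdot \frac{1}{5} = 0 + 1 = 1$)
$Q{\left(Y,W \right)} = 1 + 5 Y$ ($Q{\left(Y,W \right)} = 5 Y + 1 = 1 + 5 Y$)
$f = -2106$ ($f = 2 \cdot 27 \left(4 - 43\right) = 2 \cdot 27 \left(-39\right) = 2 \left(-1053\right) = -2106$)
$\frac{1}{\left(Q{\left(-16,1 \right)} - -3332\right) + f} = \frac{1}{\left(\left(1 + 5 \left(-16\right)\right) - -3332\right) - 2106} = \frac{1}{\left(\left(1 - 80\right) + 3332\right) - 2106} = \frac{1}{\left(-79 + 3332\right) - 2106} = \frac{1}{3253 - 2106} = \frac{1}{1147}$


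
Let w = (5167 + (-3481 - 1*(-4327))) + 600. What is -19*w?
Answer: -125647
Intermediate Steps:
w = 6613 (w = (5167 + (-3481 + 4327)) + 600 = (5167 + 846) + 600 = 6013 + 600 = 6613)
-19*w = -19*6613 = -125647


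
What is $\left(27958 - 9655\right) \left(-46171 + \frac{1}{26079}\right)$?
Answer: $- \frac{7346174492308}{8693} \approx -8.4507 \cdot 10^{8}$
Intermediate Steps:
$\left(27958 - 9655\right) \left(-46171 + \frac{1}{26079}\right) = \left(27958 - 9655\right) \left(- \frac{1204093508}{26079}\right) = 18303 \left(- \frac{1204093508}{26079}\right) = - \frac{7346174492308}{8693}$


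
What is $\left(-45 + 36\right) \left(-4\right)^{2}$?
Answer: $-144$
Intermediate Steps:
$\left(-45 + 36\right) \left(-4\right)^{2} = \left(-9\right) 16 = -144$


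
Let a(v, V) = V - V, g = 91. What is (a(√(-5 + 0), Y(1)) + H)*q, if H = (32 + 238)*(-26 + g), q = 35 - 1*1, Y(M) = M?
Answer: 596700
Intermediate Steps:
q = 34 (q = 35 - 1 = 34)
a(v, V) = 0
H = 17550 (H = (32 + 238)*(-26 + 91) = 270*65 = 17550)
(a(√(-5 + 0), Y(1)) + H)*q = (0 + 17550)*34 = 17550*34 = 596700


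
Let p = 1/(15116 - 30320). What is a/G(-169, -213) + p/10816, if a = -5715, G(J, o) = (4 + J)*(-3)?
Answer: -20884700939/1808911104 ≈ -11.545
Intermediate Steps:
G(J, o) = -12 - 3*J
p = -1/15204 (p = 1/(-15204) = -1/15204 ≈ -6.5772e-5)
a/G(-169, -213) + p/10816 = -5715/(-12 - 3*(-169)) - 1/15204/10816 = -5715/(-12 + 507) - 1/15204*1/10816 = -5715/495 - 1/164446464 = -5715*1/495 - 1/164446464 = -127/11 - 1/164446464 = -20884700939/1808911104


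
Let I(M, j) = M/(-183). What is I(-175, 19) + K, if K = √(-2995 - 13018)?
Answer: 175/183 + I*√16013 ≈ 0.95628 + 126.54*I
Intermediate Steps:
I(M, j) = -M/183 (I(M, j) = M*(-1/183) = -M/183)
K = I*√16013 (K = √(-16013) = I*√16013 ≈ 126.54*I)
I(-175, 19) + K = -1/183*(-175) + I*√16013 = 175/183 + I*√16013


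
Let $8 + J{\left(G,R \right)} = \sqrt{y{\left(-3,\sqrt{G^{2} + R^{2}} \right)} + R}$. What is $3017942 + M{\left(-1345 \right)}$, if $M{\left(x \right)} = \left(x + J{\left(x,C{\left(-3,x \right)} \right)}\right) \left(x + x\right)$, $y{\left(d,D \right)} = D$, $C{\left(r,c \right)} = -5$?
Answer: $6657512 - 2690 \sqrt{-5 + 5 \sqrt{72362}} \approx 6.559 \cdot 10^{6}$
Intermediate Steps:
$J{\left(G,R \right)} = -8 + \sqrt{R + \sqrt{G^{2} + R^{2}}}$ ($J{\left(G,R \right)} = -8 + \sqrt{\sqrt{G^{2} + R^{2}} + R} = -8 + \sqrt{R + \sqrt{G^{2} + R^{2}}}$)
$M{\left(x \right)} = 2 x \left(-8 + x + \sqrt{-5 + \sqrt{25 + x^{2}}}\right)$ ($M{\left(x \right)} = \left(x + \left(-8 + \sqrt{-5 + \sqrt{x^{2} + \left(-5\right)^{2}}}\right)\right) \left(x + x\right) = \left(x + \left(-8 + \sqrt{-5 + \sqrt{x^{2} + 25}}\right)\right) 2 x = \left(x + \left(-8 + \sqrt{-5 + \sqrt{25 + x^{2}}}\right)\right) 2 x = \left(-8 + x + \sqrt{-5 + \sqrt{25 + x^{2}}}\right) 2 x = 2 x \left(-8 + x + \sqrt{-5 + \sqrt{25 + x^{2}}}\right)$)
$3017942 + M{\left(-1345 \right)} = 3017942 + 2 \left(-1345\right) \left(-8 - 1345 + \sqrt{-5 + \sqrt{25 + \left(-1345\right)^{2}}}\right) = 3017942 + 2 \left(-1345\right) \left(-8 - 1345 + \sqrt{-5 + \sqrt{25 + 1809025}}\right) = 3017942 + 2 \left(-1345\right) \left(-8 - 1345 + \sqrt{-5 + \sqrt{1809050}}\right) = 3017942 + 2 \left(-1345\right) \left(-8 - 1345 + \sqrt{-5 + 5 \sqrt{72362}}\right) = 3017942 + 2 \left(-1345\right) \left(-1353 + \sqrt{-5 + 5 \sqrt{72362}}\right) = 3017942 + \left(3639570 - 2690 \sqrt{-5 + 5 \sqrt{72362}}\right) = 6657512 - 2690 \sqrt{-5 + 5 \sqrt{72362}}$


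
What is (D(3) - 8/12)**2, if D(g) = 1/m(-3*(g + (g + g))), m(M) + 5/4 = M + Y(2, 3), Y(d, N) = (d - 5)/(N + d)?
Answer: 1473796/2996361 ≈ 0.49186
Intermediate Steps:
Y(d, N) = (-5 + d)/(N + d)
m(M) = -37/20 + M (m(M) = -5/4 + (M + (-5 + 2)/(3 + 2)) = -5/4 + (M - 3/5) = -5/4 + (-3/5 + M) = -37/20 + M)
D(g) = 1/(-37/20 - 9*g) (D(g) = 1/(-37/20 - 3*(g + (g + g))) = 1/(-37/20 - 3*(g + 2*g)) = 1/(-37/20 - 9*g))
(D(3) - 8/12)**2 = (-20/(37 + 180*3) - 8/12)**2 = (-20/(37 + 540) - 8*1/12)**2 = (-20/577 - 2/3)**2 = (-1214/1731)**2 = 1473796/2996361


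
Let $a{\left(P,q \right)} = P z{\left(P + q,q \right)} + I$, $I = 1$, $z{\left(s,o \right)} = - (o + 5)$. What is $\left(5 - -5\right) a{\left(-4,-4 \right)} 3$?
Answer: $150$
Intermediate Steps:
$z{\left(s,o \right)} = -5 - o$ ($z{\left(s,o \right)} = - (5 + o) = -5 - o$)
$a{\left(P,q \right)} = 1 + P \left(-5 - q\right)$ ($a{\left(P,q \right)} = P \left(-5 - q\right) + 1 = 1 + P \left(-5 - q\right)$)
$\left(5 - -5\right) a{\left(-4,-4 \right)} 3 = \left(5 - -5\right) \left(1 - - 4 \left(5 - 4\right)\right) 3 = \left(5 + 5\right) \left(1 - \left(-4\right) 1\right) 3 = 10 \left(1 + 4\right) 3 = 10 \cdot 5 \cdot 3 = 50 \cdot 3 = 150$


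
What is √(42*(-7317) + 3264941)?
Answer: √2957627 ≈ 1719.8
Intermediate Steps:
√(42*(-7317) + 3264941) = √(-307314 + 3264941) = √2957627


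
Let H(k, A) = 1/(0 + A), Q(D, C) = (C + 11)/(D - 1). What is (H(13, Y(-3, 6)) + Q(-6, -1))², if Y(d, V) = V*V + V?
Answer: 3481/1764 ≈ 1.9734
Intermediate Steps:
Q(D, C) = (11 + C)/(-1 + D)
Y(d, V) = V + V² (Y(d, V) = V² + V = V + V²)
H(k, A) = 1/A
(H(13, Y(-3, 6)) + Q(-6, -1))² = (1/(6*(1 + 6)) + (11 - 1)/(-1 - 6))² = (1/(6*7) + 10/(-7))² = (1/42 - ⅐*10)² = (1/42 - 10/7)² = (-59/42)² = 3481/1764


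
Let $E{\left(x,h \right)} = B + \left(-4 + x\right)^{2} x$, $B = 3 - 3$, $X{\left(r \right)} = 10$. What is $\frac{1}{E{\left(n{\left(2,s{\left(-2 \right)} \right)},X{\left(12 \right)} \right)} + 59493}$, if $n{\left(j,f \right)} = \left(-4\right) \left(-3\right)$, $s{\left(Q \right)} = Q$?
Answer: $\frac{1}{60261} \approx 1.6594 \cdot 10^{-5}$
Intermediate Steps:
$n{\left(j,f \right)} = 12$
$B = 0$
$E{\left(x,h \right)} = x \left(-4 + x\right)^{2}$ ($E{\left(x,h \right)} = 0 + \left(-4 + x\right)^{2} x = 0 + x \left(-4 + x\right)^{2} = x \left(-4 + x\right)^{2}$)
$\frac{1}{E{\left(n{\left(2,s{\left(-2 \right)} \right)},X{\left(12 \right)} \right)} + 59493} = \frac{1}{12 \left(-4 + 12\right)^{2} + 59493} = \frac{1}{12 \cdot 8^{2} + 59493} = \frac{1}{12 \cdot 64 + 59493} = \frac{1}{768 + 59493} = \frac{1}{60261}$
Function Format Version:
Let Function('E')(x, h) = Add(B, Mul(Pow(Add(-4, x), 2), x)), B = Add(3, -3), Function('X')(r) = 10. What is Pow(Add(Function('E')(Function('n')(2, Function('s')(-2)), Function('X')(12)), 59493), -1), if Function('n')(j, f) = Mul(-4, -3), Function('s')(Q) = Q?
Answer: Rational(1, 60261) ≈ 1.6594e-5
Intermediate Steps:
Function('n')(j, f) = 12
B = 0
Function('E')(x, h) = Mul(x, Pow(Add(-4, x), 2)) (Function('E')(x, h) = Add(0, Mul(Pow(Add(-4, x), 2), x)) = Add(0, Mul(x, Pow(Add(-4, x), 2))) = Mul(x, Pow(Add(-4, x), 2)))
Pow(Add(Function('E')(Function('n')(2, Function('s')(-2)), Function('X')(12)), 59493), -1) = Pow(Add(Mul(12, Pow(Add(-4, 12), 2)), 59493), -1) = Pow(Add(Mul(12, Pow(8, 2)), 59493), -1) = Pow(Add(Mul(12, 64), 59493), -1) = Pow(Add(768, 59493), -1) = Pow(60261, -1) = Rational(1, 60261)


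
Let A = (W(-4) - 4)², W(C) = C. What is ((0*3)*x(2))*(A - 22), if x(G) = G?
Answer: 0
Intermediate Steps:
A = 64 (A = (-4 - 4)² = (-8)² = 64)
((0*3)*x(2))*(A - 22) = ((0*3)*2)*(64 - 22) = (0*2)*42 = 0*42 = 0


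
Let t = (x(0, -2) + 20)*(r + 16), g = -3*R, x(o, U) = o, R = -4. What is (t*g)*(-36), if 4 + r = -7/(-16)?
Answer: -107460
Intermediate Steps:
r = -57/16 (r = -4 - 7/(-16) = -4 - 7*(-1/16) = -4 + 7/16 = -57/16 ≈ -3.5625)
g = 12 (g = -3*(-4) = 12)
t = 995/4 (t = (0 + 20)*(-57/16 + 16) = 20*(199/16) = 995/4 ≈ 248.75)
(t*g)*(-36) = ((995/4)*12)*(-36) = 2985*(-36) = -107460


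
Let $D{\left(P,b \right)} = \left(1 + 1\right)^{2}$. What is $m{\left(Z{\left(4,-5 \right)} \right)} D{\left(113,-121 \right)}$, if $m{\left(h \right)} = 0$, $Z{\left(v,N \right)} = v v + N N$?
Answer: $0$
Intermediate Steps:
$Z{\left(v,N \right)} = N^{2} + v^{2}$ ($Z{\left(v,N \right)} = v^{2} + N^{2} = N^{2} + v^{2}$)
$D{\left(P,b \right)} = 4$ ($D{\left(P,b \right)} = 2^{2} = 4$)
$m{\left(Z{\left(4,-5 \right)} \right)} D{\left(113,-121 \right)} = 0 \cdot 4 = 0$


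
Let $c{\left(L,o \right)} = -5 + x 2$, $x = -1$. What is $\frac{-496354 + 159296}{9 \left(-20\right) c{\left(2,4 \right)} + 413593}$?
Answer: $- \frac{337058}{414853} \approx -0.81248$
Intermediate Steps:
$c{\left(L,o \right)} = -7$ ($c{\left(L,o \right)} = -5 - 2 = -7$)
$\frac{-496354 + 159296}{9 \left(-20\right) c{\left(2,4 \right)} + 413593} = \frac{-496354 + 159296}{9 \left(-20\right) \left(-7\right) + 413593} = - \frac{337058}{\left(-180\right) \left(-7\right) + 413593} = - \frac{337058}{1260 + 413593} = - \frac{337058}{414853}$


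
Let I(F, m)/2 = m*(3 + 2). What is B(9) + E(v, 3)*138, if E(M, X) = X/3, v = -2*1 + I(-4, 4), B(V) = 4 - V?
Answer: 133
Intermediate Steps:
I(F, m) = 10*m (I(F, m) = 2*(m*(3 + 2)) = 2*(m*5) = 2*(5*m) = 10*m)
v = 38 (v = -2*1 + 10*4 = -2 + 40 = 38)
E(M, X) = X/3 (E(M, X) = X*(⅓) = X/3)
B(9) + E(v, 3)*138 = (4 - 1*9) + ((⅓)*3)*138 = (4 - 9) + 1*138 = -5 + 138 = 133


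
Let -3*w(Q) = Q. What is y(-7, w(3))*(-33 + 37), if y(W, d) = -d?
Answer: 4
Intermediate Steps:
w(Q) = -Q/3
y(-7, w(3))*(-33 + 37) = (-(-1)*3/3)*(-33 + 37) = -1*(-1)*4 = 1*4 = 4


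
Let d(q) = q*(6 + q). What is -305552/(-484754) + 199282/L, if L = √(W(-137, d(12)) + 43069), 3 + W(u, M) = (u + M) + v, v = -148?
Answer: 152776/242377 + 199282*√42997/42997 ≈ 961.69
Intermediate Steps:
W(u, M) = -151 + M + u (W(u, M) = -3 + ((u + M) - 148) = -3 + ((M + u) - 148) = -3 + (-148 + M + u) = -151 + M + u)
L = √42997 (L = √((-151 + 12*(6 + 12) - 137) + 43069) = √((-151 + 12*18 - 137) + 43069) = √((-151 + 216 - 137) + 43069) = √(-72 + 43069) = √42997 ≈ 207.36)
-305552/(-484754) + 199282/L = -305552/(-484754) + 199282/(√42997) = -305552*(-1/484754) + 199282*(√42997/42997) = 152776/242377 + 199282*√42997/42997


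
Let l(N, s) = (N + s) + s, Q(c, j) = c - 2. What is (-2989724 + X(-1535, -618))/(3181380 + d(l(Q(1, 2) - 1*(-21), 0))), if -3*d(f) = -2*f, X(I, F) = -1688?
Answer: -2243559/2386045 ≈ -0.94028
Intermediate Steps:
Q(c, j) = -2 + c
l(N, s) = N + 2*s
d(f) = 2*f/3 (d(f) = -(-2)*f/3 = 2*f/3)
(-2989724 + X(-1535, -618))/(3181380 + d(l(Q(1, 2) - 1*(-21), 0))) = (-2989724 - 1688)/(3181380 + 2*(((-2 + 1) - 1*(-21)) + 2*0)/3) = -2991412/(3181380 + 2*((-1 + 21) + 0)/3) = -2991412/(3181380 + 2*(20 + 0)/3) = -2991412/(3181380 + (⅔)*20) = -2991412/(3181380 + 40/3) = -2991412/9544180/3 = -2991412*3/9544180 = -2243559/2386045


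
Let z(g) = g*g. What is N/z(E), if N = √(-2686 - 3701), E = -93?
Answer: I*√6387/8649 ≈ 0.0092402*I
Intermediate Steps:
z(g) = g²
N = I*√6387 (N = √(-6387) = I*√6387 ≈ 79.919*I)
N/z(E) = (I*√6387)/((-93)²) = (I*√6387)/8649 = (I*√6387)*(1/8649) = I*√6387/8649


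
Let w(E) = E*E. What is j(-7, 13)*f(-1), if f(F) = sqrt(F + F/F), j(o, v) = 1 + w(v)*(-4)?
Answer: 0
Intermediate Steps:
w(E) = E**2
j(o, v) = 1 - 4*v**2 (j(o, v) = 1 + v**2*(-4) = 1 - 4*v**2)
f(F) = sqrt(1 + F) (f(F) = sqrt(F + 1) = sqrt(1 + F))
j(-7, 13)*f(-1) = (1 - 4*13**2)*sqrt(1 - 1) = (1 - 4*169)*sqrt(0) = (1 - 676)*0 = -675*0 = 0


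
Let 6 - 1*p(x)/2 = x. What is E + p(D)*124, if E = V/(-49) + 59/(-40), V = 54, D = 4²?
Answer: -4865851/1960 ≈ -2482.6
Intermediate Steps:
D = 16
p(x) = 12 - 2*x
E = -5051/1960 (E = 54/(-49) + 59/(-40) = 54*(-1/49) + 59*(-1/40) = -54/49 - 59/40 = -5051/1960 ≈ -2.5770)
E + p(D)*124 = -5051/1960 + (12 - 2*16)*124 = -5051/1960 + (12 - 32)*124 = -5051/1960 - 20*124 = -5051/1960 - 2480 = -4865851/1960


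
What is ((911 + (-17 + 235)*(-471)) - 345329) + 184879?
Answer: -262217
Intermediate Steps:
((911 + (-17 + 235)*(-471)) - 345329) + 184879 = ((911 + 218*(-471)) - 345329) + 184879 = ((911 - 102678) - 345329) + 184879 = (-101767 - 345329) + 184879 = -447096 + 184879 = -262217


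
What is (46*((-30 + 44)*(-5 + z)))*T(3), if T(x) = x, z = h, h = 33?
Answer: 54096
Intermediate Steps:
z = 33
(46*((-30 + 44)*(-5 + z)))*T(3) = (46*((-30 + 44)*(-5 + 33)))*3 = (46*(14*28))*3 = (46*392)*3 = 18032*3 = 54096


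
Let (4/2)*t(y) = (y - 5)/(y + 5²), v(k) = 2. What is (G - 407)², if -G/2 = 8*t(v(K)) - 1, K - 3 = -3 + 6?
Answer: 13227769/81 ≈ 1.6331e+5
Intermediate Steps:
K = 6 (K = 3 + (-3 + 6) = 3 + 3 = 6)
t(y) = (-5 + y)/(2*(25 + y)) (t(y) = ((y - 5)/(y + 5²))/2 = ((-5 + y)/(y + 25))/2 = ((-5 + y)/(25 + y))/2 = (-5 + y)/(2*(25 + y)))
G = 26/9 (G = -2*(8*((-5 + 2)/(2*(25 + 2))) - 1) = -2*(8*((½)*(-3)/27) - 1) = -2*(8*((½)*(1/27)*(-3)) - 1) = -2*(8*(-1/18) - 1) = -2*(-4/9 - 1) = -2*(-13/9) = 26/9 ≈ 2.8889)
(G - 407)² = (26/9 - 407)² = (-3637/9)² = 13227769/81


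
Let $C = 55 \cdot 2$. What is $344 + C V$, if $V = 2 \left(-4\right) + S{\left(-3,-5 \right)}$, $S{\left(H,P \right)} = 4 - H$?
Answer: $234$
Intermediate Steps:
$C = 110$
$V = -1$ ($V = 2 \left(-4\right) + \left(4 - -3\right) = -8 + \left(4 + 3\right) = -8 + 7 = -1$)
$344 + C V = 344 + 110 \left(-1\right) = 344 - 110 = 234$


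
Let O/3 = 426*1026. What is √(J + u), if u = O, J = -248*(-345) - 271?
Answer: √1396517 ≈ 1181.7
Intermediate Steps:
O = 1311228 (O = 3*(426*1026) = 3*437076 = 1311228)
J = 85289 (J = 85560 - 271 = 85289)
u = 1311228
√(J + u) = √(85289 + 1311228) = √1396517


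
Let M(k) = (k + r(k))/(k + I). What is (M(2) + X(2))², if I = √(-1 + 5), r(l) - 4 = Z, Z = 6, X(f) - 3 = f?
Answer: 64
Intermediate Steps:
X(f) = 3 + f
r(l) = 10 (r(l) = 4 + 6 = 10)
I = 2 (I = √4 = 2)
M(k) = (10 + k)/(2 + k) (M(k) = (k + 10)/(k + 2) = (10 + k)/(2 + k))
(M(2) + X(2))² = ((10 + 2)/(2 + 2) + (3 + 2))² = (12/4 + 5)² = ((¼)*12 + 5)² = (3 + 5)² = 8² = 64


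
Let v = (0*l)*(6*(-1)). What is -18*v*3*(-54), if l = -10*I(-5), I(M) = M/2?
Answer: 0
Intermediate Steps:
I(M) = M/2 (I(M) = M*(½) = M/2)
l = 25 (l = -10*(½)*(-5) = -10*(-5)/2 = -2*(-25/2) = 25)
v = 0 (v = (0*25)*(6*(-1)) = 0*(-6) = 0)
-18*v*3*(-54) = -0*3*(-54) = -18*0*(-54) = 0*(-54) = 0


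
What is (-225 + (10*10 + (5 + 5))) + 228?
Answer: 113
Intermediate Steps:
(-225 + (10*10 + (5 + 5))) + 228 = (-225 + (100 + 10)) + 228 = (-225 + 110) + 228 = -115 + 228 = 113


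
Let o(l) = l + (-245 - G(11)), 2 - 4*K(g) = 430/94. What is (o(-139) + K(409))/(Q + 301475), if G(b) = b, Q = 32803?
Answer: -74381/62844264 ≈ -0.0011836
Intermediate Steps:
K(g) = -121/188 (K(g) = 1/2 - 215/(2*94) = 1/2 - 1/4*215/47 = 1/2 - 215/188 = -121/188)
o(l) = -256 + l (o(l) = l + (-245 - 1*11) = l + (-245 - 11) = l - 256 = -256 + l)
(o(-139) + K(409))/(Q + 301475) = ((-256 - 139) - 121/188)/(32803 + 301475) = (-395 - 121/188)/334278 = -74381/188*1/334278 = -74381/62844264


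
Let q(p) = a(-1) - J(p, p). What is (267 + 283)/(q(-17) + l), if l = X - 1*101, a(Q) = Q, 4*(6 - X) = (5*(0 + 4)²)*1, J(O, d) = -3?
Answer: -550/113 ≈ -4.8673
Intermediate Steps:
X = -14 (X = 6 - 5*(0 + 4)²/4 = 6 - 5*4²/4 = 6 - 5*16/4 = 6 - 20 = -14)
l = -115 (l = -14 - 1*101 = -14 - 101 = -115)
q(p) = 2 (q(p) = -1 - 1*(-3) = -1 + 3 = 2)
(267 + 283)/(q(-17) + l) = (267 + 283)/(2 - 115) = 550/(-113) = 550*(-1/113) = -550/113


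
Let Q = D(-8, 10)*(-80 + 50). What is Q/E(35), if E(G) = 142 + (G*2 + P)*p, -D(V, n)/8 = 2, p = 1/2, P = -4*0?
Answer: 160/59 ≈ 2.7119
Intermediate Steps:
P = 0
p = ½ ≈ 0.50000
D(V, n) = -16 (D(V, n) = -8*2 = -16)
Q = 480 (Q = -16*(-80 + 50) = -16*(-30) = 480)
E(G) = 142 + G (E(G) = 142 + (G*2 + 0)*(½) = 142 + (2*G + 0)*(½) = 142 + (2*G)*(½) = 142 + G)
Q/E(35) = 480/(142 + 35) = 480/177 = 480*(1/177) = 160/59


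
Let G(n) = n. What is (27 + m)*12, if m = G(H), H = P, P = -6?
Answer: 252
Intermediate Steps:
H = -6
m = -6
(27 + m)*12 = (27 - 6)*12 = 21*12 = 252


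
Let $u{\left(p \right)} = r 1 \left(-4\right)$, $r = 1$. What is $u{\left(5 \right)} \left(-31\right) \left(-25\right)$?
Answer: $-3100$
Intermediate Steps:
$u{\left(p \right)} = -4$ ($u{\left(p \right)} = 1 \cdot 1 \left(-4\right) = 1 \left(-4\right) = -4$)
$u{\left(5 \right)} \left(-31\right) \left(-25\right) = \left(-4\right) \left(-31\right) \left(-25\right) = 124 \left(-25\right) = -3100$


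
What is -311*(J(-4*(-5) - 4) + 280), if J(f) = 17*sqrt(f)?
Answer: -108228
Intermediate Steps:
-311*(J(-4*(-5) - 4) + 280) = -311*(17*sqrt(-4*(-5) - 4) + 280) = -311*(17*sqrt(20 - 4) + 280) = -311*(17*sqrt(16) + 280) = -311*(17*4 + 280) = -311*(68 + 280) = -311*348 = -108228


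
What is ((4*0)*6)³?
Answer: 0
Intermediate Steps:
((4*0)*6)³ = (0*6)³ = 0³ = 0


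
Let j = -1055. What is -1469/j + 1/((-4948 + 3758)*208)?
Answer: 14544233/10445344 ≈ 1.3924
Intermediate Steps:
-1469/j + 1/((-4948 + 3758)*208) = -1469/(-1055) + 1/((-4948 + 3758)*208) = -1469*(-1/1055) + (1/208)/(-1190) = 1469/1055 - 1/1190*1/208 = 1469/1055 - 1/247520 = 14544233/10445344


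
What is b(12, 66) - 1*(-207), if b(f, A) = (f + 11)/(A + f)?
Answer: 16169/78 ≈ 207.29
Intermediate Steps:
b(f, A) = (11 + f)/(A + f)
b(12, 66) - 1*(-207) = (11 + 12)/(66 + 12) - 1*(-207) = 23/78 + 207 = 16169/78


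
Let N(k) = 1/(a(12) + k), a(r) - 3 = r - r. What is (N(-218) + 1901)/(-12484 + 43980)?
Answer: 204357/3385820 ≈ 0.060357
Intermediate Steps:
a(r) = 3 (a(r) = 3 + (r - r) = 3 + 0 = 3)
N(k) = 1/(3 + k)
(N(-218) + 1901)/(-12484 + 43980) = (1/(3 - 218) + 1901)/(-12484 + 43980) = (1/(-215) + 1901)/31496 = (-1/215 + 1901)*(1/31496) = (408714/215)*(1/31496) = 204357/3385820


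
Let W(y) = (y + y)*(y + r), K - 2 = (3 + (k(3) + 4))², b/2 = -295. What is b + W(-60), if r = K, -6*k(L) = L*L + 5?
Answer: 11270/3 ≈ 3756.7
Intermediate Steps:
b = -590 (b = 2*(-295) = -590)
k(L) = -⅚ - L²/6 (k(L) = -(L*L + 5)/6 = -(L² + 5)/6 = -(5 + L²)/6 = -⅚ - L²/6)
K = 214/9 (K = 2 + (3 + ((-⅚ - ⅙*3²) + 4))² = 2 + (3 + ((-⅚ - ⅙*9) + 4))² = 2 + (3 + ((-⅚ - 3/2) + 4))² = 2 + (3 + (-7/3 + 4))² = 2 + (3 + 5/3)² = 2 + (14/3)² = 2 + 196/9 = 214/9 ≈ 23.778)
r = 214/9 ≈ 23.778
W(y) = 2*y*(214/9 + y) (W(y) = (y + y)*(y + 214/9) = (2*y)*(214/9 + y) = 2*y*(214/9 + y))
b + W(-60) = -590 + (2/9)*(-60)*(214 + 9*(-60)) = -590 + (2/9)*(-60)*(214 - 540) = -590 + (2/9)*(-60)*(-326) = -590 + 13040/3 = 11270/3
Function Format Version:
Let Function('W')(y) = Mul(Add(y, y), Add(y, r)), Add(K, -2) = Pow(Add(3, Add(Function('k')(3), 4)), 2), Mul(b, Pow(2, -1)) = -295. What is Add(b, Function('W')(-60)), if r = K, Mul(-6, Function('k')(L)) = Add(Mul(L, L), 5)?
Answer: Rational(11270, 3) ≈ 3756.7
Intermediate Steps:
b = -590 (b = Mul(2, -295) = -590)
Function('k')(L) = Add(Rational(-5, 6), Mul(Rational(-1, 6), Pow(L, 2))) (Function('k')(L) = Mul(Rational(-1, 6), Add(Mul(L, L), 5)) = Mul(Rational(-1, 6), Add(Pow(L, 2), 5)) = Mul(Rational(-1, 6), Add(5, Pow(L, 2))) = Add(Rational(-5, 6), Mul(Rational(-1, 6), Pow(L, 2))))
K = Rational(214, 9) (K = Add(2, Pow(Add(3, Add(Add(Rational(-5, 6), Mul(Rational(-1, 6), Pow(3, 2))), 4)), 2)) = Add(2, Pow(Add(3, Add(Add(Rational(-5, 6), Mul(Rational(-1, 6), 9)), 4)), 2)) = Add(2, Pow(Add(3, Add(Add(Rational(-5, 6), Rational(-3, 2)), 4)), 2)) = Add(2, Pow(Add(3, Add(Rational(-7, 3), 4)), 2)) = Add(2, Pow(Add(3, Rational(5, 3)), 2)) = Add(2, Pow(Rational(14, 3), 2)) = Add(2, Rational(196, 9)) = Rational(214, 9) ≈ 23.778)
r = Rational(214, 9) ≈ 23.778
Function('W')(y) = Mul(2, y, Add(Rational(214, 9), y)) (Function('W')(y) = Mul(Add(y, y), Add(y, Rational(214, 9))) = Mul(Mul(2, y), Add(Rational(214, 9), y)) = Mul(2, y, Add(Rational(214, 9), y)))
Add(b, Function('W')(-60)) = Add(-590, Mul(Rational(2, 9), -60, Add(214, Mul(9, -60)))) = Add(-590, Mul(Rational(2, 9), -60, Add(214, -540))) = Add(-590, Mul(Rational(2, 9), -60, -326)) = Add(-590, Rational(13040, 3)) = Rational(11270, 3)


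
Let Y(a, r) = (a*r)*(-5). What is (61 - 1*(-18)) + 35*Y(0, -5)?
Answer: 79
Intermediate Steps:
Y(a, r) = -5*a*r
(61 - 1*(-18)) + 35*Y(0, -5) = (61 - 1*(-18)) + 35*(-5*0*(-5)) = (61 + 18) + 35*0 = 79 + 0 = 79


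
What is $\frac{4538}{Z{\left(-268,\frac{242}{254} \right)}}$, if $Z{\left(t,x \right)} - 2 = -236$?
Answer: $- \frac{2269}{117} \approx -19.393$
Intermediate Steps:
$Z{\left(t,x \right)} = -234$ ($Z{\left(t,x \right)} = 2 - 236 = -234$)
$\frac{4538}{Z{\left(-268,\frac{242}{254} \right)}} = \frac{4538}{-234} = 4538 \left(- \frac{1}{234}\right) = - \frac{2269}{117}$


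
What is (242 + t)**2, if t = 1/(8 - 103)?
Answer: 528494121/9025 ≈ 58559.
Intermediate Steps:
t = -1/95 (t = 1/(-95) = -1/95 ≈ -0.010526)
(242 + t)**2 = (242 - 1/95)**2 = (22989/95)**2 = 528494121/9025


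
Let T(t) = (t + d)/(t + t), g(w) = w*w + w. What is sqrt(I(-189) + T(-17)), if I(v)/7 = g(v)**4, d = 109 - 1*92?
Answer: 1262523024*sqrt(7) ≈ 3.3403e+9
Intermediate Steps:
g(w) = w + w**2 (g(w) = w**2 + w = w + w**2)
d = 17 (d = 109 - 92 = 17)
I(v) = 7*v**4*(1 + v)**4 (I(v) = 7*(v*(1 + v))**4 = 7*(v**4*(1 + v)**4) = 7*v**4*(1 + v)**4)
T(t) = (17 + t)/(2*t) (T(t) = (t + 17)/(t + t) = (17 + t)/((2*t)) = (17 + t)*(1/(2*t)) = (17 + t)/(2*t))
sqrt(I(-189) + T(-17)) = sqrt(7*(-189)**4*(1 - 189)**4 + (1/2)*(17 - 17)/(-17)) = sqrt(7*1275989841*(-188)**4 + (1/2)*(-1/17)*0) = sqrt(7*1275989841*1249198336 + 0) = sqrt(11157750702910732032 + 0) = sqrt(11157750702910732032) = 1262523024*sqrt(7)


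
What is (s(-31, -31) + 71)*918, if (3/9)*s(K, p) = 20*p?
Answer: -1642302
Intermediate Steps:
s(K, p) = 60*p (s(K, p) = 3*(20*p) = 60*p)
(s(-31, -31) + 71)*918 = (60*(-31) + 71)*918 = (-1860 + 71)*918 = -1789*918 = -1642302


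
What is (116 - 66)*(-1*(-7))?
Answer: 350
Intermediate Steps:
(116 - 66)*(-1*(-7)) = 50*7 = 350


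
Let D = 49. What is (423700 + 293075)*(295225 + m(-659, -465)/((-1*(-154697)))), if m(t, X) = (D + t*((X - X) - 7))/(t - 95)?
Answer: 333547352915995050/1576237 ≈ 2.1161e+11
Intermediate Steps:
m(t, X) = (49 - 7*t)/(-95 + t) (m(t, X) = (49 + t*((X - X) - 7))/(t - 95) = (49 + t*(0 - 7))/(-95 + t) = (49 + t*(-7))/(-95 + t) = (49 - 7*t)/(-95 + t))
(423700 + 293075)*(295225 + m(-659, -465)/((-1*(-154697)))) = (423700 + 293075)*(295225 + (7*(7 - 1*(-659))/(-95 - 659))/((-1*(-154697)))) = 716775*(295225 + (7*(7 + 659)/(-754))/154697) = 716775*(295225 + (7*(-1/754)*666)*(1/154697)) = 716775*(295225 - 2331/377*1/154697) = 716775*(295225 - 63/1576237) = 716775*(465344568262/1576237) = 333547352915995050/1576237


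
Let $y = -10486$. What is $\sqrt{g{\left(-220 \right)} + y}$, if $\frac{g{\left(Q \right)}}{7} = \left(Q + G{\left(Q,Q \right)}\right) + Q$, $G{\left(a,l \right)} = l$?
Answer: $i \sqrt{15106} \approx 122.91 i$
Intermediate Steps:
$g{\left(Q \right)} = 21 Q$ ($g{\left(Q \right)} = 7 \left(\left(Q + Q\right) + Q\right) = 7 \left(2 Q + Q\right) = 7 \cdot 3 Q = 21 Q$)
$\sqrt{g{\left(-220 \right)} + y} = \sqrt{21 \left(-220\right) - 10486} = \sqrt{-4620 - 10486} = \sqrt{-15106} = i \sqrt{15106}$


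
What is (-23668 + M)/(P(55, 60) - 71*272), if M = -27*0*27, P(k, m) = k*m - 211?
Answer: 23668/16223 ≈ 1.4589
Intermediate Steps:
P(k, m) = -211 + k*m
M = 0 (M = 0*27 = 0)
(-23668 + M)/(P(55, 60) - 71*272) = (-23668 + 0)/((-211 + 55*60) - 71*272) = -23668/((-211 + 3300) - 19312) = -23668/(3089 - 19312) = -23668/(-16223) = -23668*(-1/16223) = 23668/16223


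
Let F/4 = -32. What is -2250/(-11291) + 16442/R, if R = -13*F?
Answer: 94695311/9394112 ≈ 10.080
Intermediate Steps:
F = -128 (F = 4*(-32) = -128)
R = 1664 (R = -13*(-128) = 1664)
-2250/(-11291) + 16442/R = -2250/(-11291) + 16442/1664 = -2250*(-1/11291) + 16442*(1/1664) = 2250/11291 + 8221/832 = 94695311/9394112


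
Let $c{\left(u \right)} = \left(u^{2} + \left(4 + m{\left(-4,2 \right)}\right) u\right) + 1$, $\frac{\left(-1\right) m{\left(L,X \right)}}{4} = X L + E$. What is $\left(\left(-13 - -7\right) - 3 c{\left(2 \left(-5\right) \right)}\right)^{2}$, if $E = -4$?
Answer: $1565001$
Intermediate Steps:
$m{\left(L,X \right)} = 16 - 4 L X$ ($m{\left(L,X \right)} = - 4 \left(X L - 4\right) = - 4 \left(L X - 4\right) = - 4 \left(-4 + L X\right) = 16 - 4 L X$)
$c{\left(u \right)} = 1 + u^{2} + 52 u$ ($c{\left(u \right)} = \left(u^{2} + \left(4 - \left(-16 - 32\right)\right) u\right) + 1 = \left(u^{2} + \left(4 + \left(16 + 32\right)\right) u\right) + 1 = \left(u^{2} + \left(4 + 48\right) u\right) + 1 = \left(u^{2} + 52 u\right) + 1 = 1 + u^{2} + 52 u$)
$\left(\left(-13 - -7\right) - 3 c{\left(2 \left(-5\right) \right)}\right)^{2} = \left(\left(-13 - -7\right) - 3 \left(1 + \left(2 \left(-5\right)\right)^{2} + 52 \cdot 2 \left(-5\right)\right)\right)^{2} = \left(\left(-13 + 7\right) - 3 \left(1 + \left(-10\right)^{2} + 52 \left(-10\right)\right)\right)^{2} = \left(-6 - 3 \left(1 + 100 - 520\right)\right)^{2} = \left(-6 - -1257\right)^{2} = \left(-6 + 1257\right)^{2} = 1251^{2} = 1565001$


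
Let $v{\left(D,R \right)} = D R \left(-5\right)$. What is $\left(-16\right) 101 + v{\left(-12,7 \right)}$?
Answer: $-1196$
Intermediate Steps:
$v{\left(D,R \right)} = - 5 D R$
$\left(-16\right) 101 + v{\left(-12,7 \right)} = \left(-16\right) 101 - \left(-60\right) 7 = -1616 + 420 = -1196$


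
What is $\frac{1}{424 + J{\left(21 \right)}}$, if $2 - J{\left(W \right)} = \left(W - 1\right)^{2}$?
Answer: $\frac{1}{26} \approx 0.038462$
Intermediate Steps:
$J{\left(W \right)} = 2 - \left(-1 + W\right)^{2}$ ($J{\left(W \right)} = 2 - \left(W - 1\right)^{2} = 2 - \left(-1 + W\right)^{2}$)
$\frac{1}{424 + J{\left(21 \right)}} = \frac{1}{424 + \left(2 - \left(-1 + 21\right)^{2}\right)} = \frac{1}{424 + \left(2 - 20^{2}\right)} = \frac{1}{424 + \left(2 - 400\right)} = \frac{1}{424 - 398} = \frac{1}{26}$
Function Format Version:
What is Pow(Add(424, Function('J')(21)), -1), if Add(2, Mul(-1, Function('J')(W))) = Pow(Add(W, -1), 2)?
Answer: Rational(1, 26) ≈ 0.038462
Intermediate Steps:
Function('J')(W) = Add(2, Mul(-1, Pow(Add(-1, W), 2))) (Function('J')(W) = Add(2, Mul(-1, Pow(Add(W, -1), 2))) = Add(2, Mul(-1, Pow(Add(-1, W), 2))))
Pow(Add(424, Function('J')(21)), -1) = Pow(Add(424, Add(2, Mul(-1, Pow(Add(-1, 21), 2)))), -1) = Pow(Add(424, Add(2, Mul(-1, Pow(20, 2)))), -1) = Pow(Add(424, Add(2, Mul(-1, 400))), -1) = Pow(Add(424, Add(2, -400)), -1) = Pow(Add(424, -398), -1) = Pow(26, -1) = Rational(1, 26)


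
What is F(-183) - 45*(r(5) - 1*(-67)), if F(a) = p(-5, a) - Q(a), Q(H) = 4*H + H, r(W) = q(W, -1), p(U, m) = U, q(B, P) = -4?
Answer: -1925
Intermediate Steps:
r(W) = -4
Q(H) = 5*H
F(a) = -5 - 5*a
F(-183) - 45*(r(5) - 1*(-67)) = (-5 - 5*(-183)) - 45*(-4 - 1*(-67)) = (-5 + 915) - 45*(-4 + 67) = 910 - 45*63 = 910 - 2835 = -1925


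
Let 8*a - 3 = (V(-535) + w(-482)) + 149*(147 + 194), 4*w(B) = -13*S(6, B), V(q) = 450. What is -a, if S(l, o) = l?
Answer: -102485/16 ≈ -6405.3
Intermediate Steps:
w(B) = -39/2 (w(B) = (-13*6)/4 = (1/4)*(-78) = -39/2)
a = 102485/16 (a = 3/8 + ((450 - 39/2) + 149*(147 + 194))/8 = 3/8 + (861/2 + 149*341)/8 = 3/8 + (861/2 + 50809)/8 = 3/8 + (1/8)*(102479/2) = 3/8 + 102479/16 = 102485/16 ≈ 6405.3)
-a = -1*102485/16 = -102485/16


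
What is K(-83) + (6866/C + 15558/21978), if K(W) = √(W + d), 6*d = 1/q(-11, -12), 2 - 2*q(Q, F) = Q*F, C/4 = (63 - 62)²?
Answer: 12580265/7326 + I*√12624690/390 ≈ 1717.2 + 9.1106*I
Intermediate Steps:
C = 4 (C = 4*(63 - 62)² = 4*1² = 4*1 = 4)
q(Q, F) = 1 - F*Q/2 (q(Q, F) = 1 - Q*F/2 = 1 - F*Q/2)
d = -1/390 (d = 1/(6*(1 - ½*(-12)*(-11))) = 1/(6*(1 - 66)) = (⅙)/(-65) = (⅙)*(-1/65) = -1/390 ≈ -0.0025641)
K(W) = √(-1/390 + W) (K(W) = √(W - 1/390) = √(-1/390 + W))
K(-83) + (6866/C + 15558/21978) = √(-390 + 152100*(-83))/390 + (6866/4 + 15558/21978) = √(-390 - 12624300)/390 + (6866*(¼) + 15558*(1/21978)) = √(-12624690)/390 + (3433/2 + 2593/3663) = (I*√12624690)/390 + 12580265/7326 = I*√12624690/390 + 12580265/7326 = 12580265/7326 + I*√12624690/390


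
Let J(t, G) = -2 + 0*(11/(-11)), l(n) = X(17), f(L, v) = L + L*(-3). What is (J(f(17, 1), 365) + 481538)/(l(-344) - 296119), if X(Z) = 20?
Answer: -481536/296099 ≈ -1.6263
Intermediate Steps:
f(L, v) = -2*L (f(L, v) = L - 3*L = -2*L)
l(n) = 20
J(t, G) = -2 (J(t, G) = -2 + 0*(11*(-1/11)) = -2 + 0*(-1) = -2 + 0 = -2)
(J(f(17, 1), 365) + 481538)/(l(-344) - 296119) = (-2 + 481538)/(20 - 296119) = 481536/(-296099) = 481536*(-1/296099) = -481536/296099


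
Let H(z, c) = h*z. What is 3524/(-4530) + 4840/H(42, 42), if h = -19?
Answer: -2061446/301245 ≈ -6.8431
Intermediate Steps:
H(z, c) = -19*z
3524/(-4530) + 4840/H(42, 42) = 3524/(-4530) + 4840/((-19*42)) = 3524*(-1/4530) + 4840/(-798) = -1762/2265 + 4840*(-1/798) = -1762/2265 - 2420/399 = -2061446/301245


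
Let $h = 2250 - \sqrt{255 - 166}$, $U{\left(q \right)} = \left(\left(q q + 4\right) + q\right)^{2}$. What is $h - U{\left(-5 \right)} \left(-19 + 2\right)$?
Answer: $12042 - \sqrt{89} \approx 12033.0$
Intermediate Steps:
$U{\left(q \right)} = \left(4 + q + q^{2}\right)^{2}$ ($U{\left(q \right)} = \left(\left(q^{2} + 4\right) + q\right)^{2} = \left(\left(4 + q^{2}\right) + q\right)^{2} = \left(4 + q + q^{2}\right)^{2}$)
$h = 2250 - \sqrt{89} \approx 2240.6$
$h - U{\left(-5 \right)} \left(-19 + 2\right) = \left(2250 - \sqrt{89}\right) - \left(4 - 5 + \left(-5\right)^{2}\right)^{2} \left(-19 + 2\right) = \left(2250 - \sqrt{89}\right) - \left(4 - 5 + 25\right)^{2} \left(-17\right) = \left(2250 - \sqrt{89}\right) - 24^{2} \left(-17\right) = \left(2250 - \sqrt{89}\right) - 576 \left(-17\right) = \left(2250 - \sqrt{89}\right) - -9792 = \left(2250 - \sqrt{89}\right) + 9792 = 12042 - \sqrt{89}$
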